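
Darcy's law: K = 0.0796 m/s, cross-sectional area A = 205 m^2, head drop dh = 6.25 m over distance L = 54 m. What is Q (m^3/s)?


Darcy's law: Q = K * A * i, where i = dh/L.
Hydraulic gradient i = 6.25 / 54 = 0.115741.
Q = 0.0796 * 205 * 0.115741
  = 1.8887 m^3/s.

1.8887


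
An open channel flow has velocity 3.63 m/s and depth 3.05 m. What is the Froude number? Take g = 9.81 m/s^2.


The Froude number is defined as Fr = V / sqrt(g*y).
g*y = 9.81 * 3.05 = 29.9205.
sqrt(g*y) = sqrt(29.9205) = 5.47.
Fr = 3.63 / 5.47 = 0.6636.

0.6636


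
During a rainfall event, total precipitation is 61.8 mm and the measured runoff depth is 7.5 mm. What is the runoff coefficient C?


The runoff coefficient C = runoff depth / rainfall depth.
C = 7.5 / 61.8
  = 0.1214.

0.1214


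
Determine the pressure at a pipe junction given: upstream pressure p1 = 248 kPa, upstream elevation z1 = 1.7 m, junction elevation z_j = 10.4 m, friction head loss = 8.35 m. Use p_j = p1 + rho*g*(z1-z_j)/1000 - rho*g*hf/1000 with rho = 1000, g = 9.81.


Junction pressure: p_j = p1 + rho*g*(z1 - z_j)/1000 - rho*g*hf/1000.
Elevation term = 1000*9.81*(1.7 - 10.4)/1000 = -85.347 kPa.
Friction term = 1000*9.81*8.35/1000 = 81.913 kPa.
p_j = 248 + -85.347 - 81.913 = 80.74 kPa.

80.74


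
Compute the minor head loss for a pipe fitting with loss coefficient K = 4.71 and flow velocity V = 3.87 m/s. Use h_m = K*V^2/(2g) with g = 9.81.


Minor loss formula: h_m = K * V^2/(2g).
V^2 = 3.87^2 = 14.9769.
V^2/(2g) = 14.9769 / 19.62 = 0.7633 m.
h_m = 4.71 * 0.7633 = 3.5954 m.

3.5954


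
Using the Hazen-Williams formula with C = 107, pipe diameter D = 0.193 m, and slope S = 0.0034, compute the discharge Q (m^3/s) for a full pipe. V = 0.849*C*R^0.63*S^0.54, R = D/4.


For a full circular pipe, R = D/4 = 0.193/4 = 0.0483 m.
V = 0.849 * 107 * 0.0483^0.63 * 0.0034^0.54
  = 0.849 * 107 * 0.148116 * 0.046451
  = 0.625 m/s.
Pipe area A = pi*D^2/4 = pi*0.193^2/4 = 0.0293 m^2.
Q = A * V = 0.0293 * 0.625 = 0.0183 m^3/s.

0.0183


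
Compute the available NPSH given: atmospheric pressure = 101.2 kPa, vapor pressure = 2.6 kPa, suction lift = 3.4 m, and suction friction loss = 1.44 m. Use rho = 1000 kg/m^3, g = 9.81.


NPSHa = p_atm/(rho*g) - z_s - hf_s - p_vap/(rho*g).
p_atm/(rho*g) = 101.2*1000 / (1000*9.81) = 10.316 m.
p_vap/(rho*g) = 2.6*1000 / (1000*9.81) = 0.265 m.
NPSHa = 10.316 - 3.4 - 1.44 - 0.265
      = 5.21 m.

5.21


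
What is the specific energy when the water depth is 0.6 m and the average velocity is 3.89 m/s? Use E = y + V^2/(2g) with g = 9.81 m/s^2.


Specific energy E = y + V^2/(2g).
Velocity head = V^2/(2g) = 3.89^2 / (2*9.81) = 15.1321 / 19.62 = 0.7713 m.
E = 0.6 + 0.7713 = 1.3713 m.

1.3713


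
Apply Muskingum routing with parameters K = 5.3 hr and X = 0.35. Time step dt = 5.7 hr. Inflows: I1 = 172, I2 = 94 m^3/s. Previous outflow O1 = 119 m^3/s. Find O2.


Muskingum coefficients:
denom = 2*K*(1-X) + dt = 2*5.3*(1-0.35) + 5.7 = 12.59.
C0 = (dt - 2*K*X)/denom = (5.7 - 2*5.3*0.35)/12.59 = 0.1581.
C1 = (dt + 2*K*X)/denom = (5.7 + 2*5.3*0.35)/12.59 = 0.7474.
C2 = (2*K*(1-X) - dt)/denom = 0.0945.
O2 = C0*I2 + C1*I1 + C2*O1
   = 0.1581*94 + 0.7474*172 + 0.0945*119
   = 154.66 m^3/s.

154.66


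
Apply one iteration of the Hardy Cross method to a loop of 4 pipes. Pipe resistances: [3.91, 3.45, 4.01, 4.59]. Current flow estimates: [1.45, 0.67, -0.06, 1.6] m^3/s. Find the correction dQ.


Numerator terms (r*Q*|Q|): 3.91*1.45*|1.45| = 8.2208; 3.45*0.67*|0.67| = 1.5487; 4.01*-0.06*|-0.06| = -0.0144; 4.59*1.6*|1.6| = 11.7504.
Sum of numerator = 21.5054.
Denominator terms (r*|Q|): 3.91*|1.45| = 5.6695; 3.45*|0.67| = 2.3115; 4.01*|-0.06| = 0.2406; 4.59*|1.6| = 7.344.
2 * sum of denominator = 2 * 15.5656 = 31.1312.
dQ = -21.5054 / 31.1312 = -0.6908 m^3/s.

-0.6908


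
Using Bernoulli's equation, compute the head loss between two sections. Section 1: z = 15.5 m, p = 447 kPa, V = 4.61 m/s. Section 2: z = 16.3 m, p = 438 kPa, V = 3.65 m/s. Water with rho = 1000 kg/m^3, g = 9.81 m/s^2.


Total head at each section: H = z + p/(rho*g) + V^2/(2g).
H1 = 15.5 + 447*1000/(1000*9.81) + 4.61^2/(2*9.81)
   = 15.5 + 45.566 + 1.0832
   = 62.149 m.
H2 = 16.3 + 438*1000/(1000*9.81) + 3.65^2/(2*9.81)
   = 16.3 + 44.648 + 0.679
   = 61.627 m.
h_L = H1 - H2 = 62.149 - 61.627 = 0.522 m.

0.522


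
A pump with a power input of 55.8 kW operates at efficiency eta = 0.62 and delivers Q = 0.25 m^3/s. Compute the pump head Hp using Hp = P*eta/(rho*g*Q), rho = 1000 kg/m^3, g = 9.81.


Pump head formula: Hp = P * eta / (rho * g * Q).
Numerator: P * eta = 55.8 * 1000 * 0.62 = 34596.0 W.
Denominator: rho * g * Q = 1000 * 9.81 * 0.25 = 2452.5.
Hp = 34596.0 / 2452.5 = 14.11 m.

14.11


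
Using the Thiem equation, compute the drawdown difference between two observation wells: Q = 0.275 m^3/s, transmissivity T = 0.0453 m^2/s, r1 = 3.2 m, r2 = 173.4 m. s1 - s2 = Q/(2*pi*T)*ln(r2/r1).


Thiem equation: s1 - s2 = Q/(2*pi*T) * ln(r2/r1).
ln(r2/r1) = ln(173.4/3.2) = 3.9925.
Q/(2*pi*T) = 0.275 / (2*pi*0.0453) = 0.275 / 0.2846 = 0.9662.
s1 - s2 = 0.9662 * 3.9925 = 3.8574 m.

3.8574


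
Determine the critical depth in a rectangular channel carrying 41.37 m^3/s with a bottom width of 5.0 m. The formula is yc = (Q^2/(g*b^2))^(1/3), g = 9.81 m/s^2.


Using yc = (Q^2 / (g * b^2))^(1/3):
Q^2 = 41.37^2 = 1711.48.
g * b^2 = 9.81 * 5.0^2 = 9.81 * 25.0 = 245.25.
Q^2 / (g*b^2) = 1711.48 / 245.25 = 6.9785.
yc = 6.9785^(1/3) = 1.911 m.

1.911


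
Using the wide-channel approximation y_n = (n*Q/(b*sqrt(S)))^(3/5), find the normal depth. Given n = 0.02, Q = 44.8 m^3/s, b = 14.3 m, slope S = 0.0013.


We use the wide-channel approximation y_n = (n*Q/(b*sqrt(S)))^(3/5).
sqrt(S) = sqrt(0.0013) = 0.036056.
Numerator: n*Q = 0.02 * 44.8 = 0.896.
Denominator: b*sqrt(S) = 14.3 * 0.036056 = 0.515601.
arg = 1.7378.
y_n = 1.7378^(3/5) = 1.3932 m.

1.3932


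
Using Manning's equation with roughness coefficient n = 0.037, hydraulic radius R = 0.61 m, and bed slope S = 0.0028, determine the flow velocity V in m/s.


Manning's equation gives V = (1/n) * R^(2/3) * S^(1/2).
First, compute R^(2/3) = 0.61^(2/3) = 0.7193.
Next, S^(1/2) = 0.0028^(1/2) = 0.052915.
Then 1/n = 1/0.037 = 27.03.
V = 27.03 * 0.7193 * 0.052915 = 1.0286 m/s.

1.0286


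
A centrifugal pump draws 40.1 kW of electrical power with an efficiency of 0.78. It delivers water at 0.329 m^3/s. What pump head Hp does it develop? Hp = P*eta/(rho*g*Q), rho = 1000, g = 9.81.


Pump head formula: Hp = P * eta / (rho * g * Q).
Numerator: P * eta = 40.1 * 1000 * 0.78 = 31278.0 W.
Denominator: rho * g * Q = 1000 * 9.81 * 0.329 = 3227.49.
Hp = 31278.0 / 3227.49 = 9.69 m.

9.69


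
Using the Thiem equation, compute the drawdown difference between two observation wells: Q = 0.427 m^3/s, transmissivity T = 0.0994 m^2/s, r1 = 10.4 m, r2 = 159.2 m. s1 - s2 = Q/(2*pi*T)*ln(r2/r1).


Thiem equation: s1 - s2 = Q/(2*pi*T) * ln(r2/r1).
ln(r2/r1) = ln(159.2/10.4) = 2.7284.
Q/(2*pi*T) = 0.427 / (2*pi*0.0994) = 0.427 / 0.6245 = 0.6837.
s1 - s2 = 0.6837 * 2.7284 = 1.8654 m.

1.8654


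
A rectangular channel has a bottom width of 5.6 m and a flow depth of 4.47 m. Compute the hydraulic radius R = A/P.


For a rectangular section:
Flow area A = b * y = 5.6 * 4.47 = 25.03 m^2.
Wetted perimeter P = b + 2y = 5.6 + 2*4.47 = 14.54 m.
Hydraulic radius R = A/P = 25.03 / 14.54 = 1.7216 m.

1.7216


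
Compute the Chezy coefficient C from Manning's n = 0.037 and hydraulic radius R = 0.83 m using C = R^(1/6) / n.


The Chezy coefficient relates to Manning's n through C = R^(1/6) / n.
R^(1/6) = 0.83^(1/6) = 0.969422.
C = 0.969422 / 0.037 = 26.2 m^(1/2)/s.

26.2


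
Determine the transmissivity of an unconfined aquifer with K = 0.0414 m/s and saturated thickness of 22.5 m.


Transmissivity is defined as T = K * h.
T = 0.0414 * 22.5
  = 0.9315 m^2/s.

0.9315


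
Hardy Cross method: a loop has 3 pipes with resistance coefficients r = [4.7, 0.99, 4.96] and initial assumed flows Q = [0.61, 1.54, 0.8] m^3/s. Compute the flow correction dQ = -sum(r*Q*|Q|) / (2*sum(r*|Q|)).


Numerator terms (r*Q*|Q|): 4.7*0.61*|0.61| = 1.7489; 0.99*1.54*|1.54| = 2.3479; 4.96*0.8*|0.8| = 3.1744.
Sum of numerator = 7.2712.
Denominator terms (r*|Q|): 4.7*|0.61| = 2.867; 0.99*|1.54| = 1.5246; 4.96*|0.8| = 3.968.
2 * sum of denominator = 2 * 8.3596 = 16.7192.
dQ = -7.2712 / 16.7192 = -0.4349 m^3/s.

-0.4349


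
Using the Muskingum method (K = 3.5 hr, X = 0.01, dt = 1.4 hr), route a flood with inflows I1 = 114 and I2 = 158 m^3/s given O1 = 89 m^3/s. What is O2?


Muskingum coefficients:
denom = 2*K*(1-X) + dt = 2*3.5*(1-0.01) + 1.4 = 8.33.
C0 = (dt - 2*K*X)/denom = (1.4 - 2*3.5*0.01)/8.33 = 0.1597.
C1 = (dt + 2*K*X)/denom = (1.4 + 2*3.5*0.01)/8.33 = 0.1765.
C2 = (2*K*(1-X) - dt)/denom = 0.6639.
O2 = C0*I2 + C1*I1 + C2*O1
   = 0.1597*158 + 0.1765*114 + 0.6639*89
   = 104.43 m^3/s.

104.43


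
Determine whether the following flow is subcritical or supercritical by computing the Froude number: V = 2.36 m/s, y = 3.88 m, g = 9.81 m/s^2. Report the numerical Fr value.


The Froude number is defined as Fr = V / sqrt(g*y).
g*y = 9.81 * 3.88 = 38.0628.
sqrt(g*y) = sqrt(38.0628) = 6.1695.
Fr = 2.36 / 6.1695 = 0.3825.
Since Fr < 1, the flow is subcritical.

0.3825


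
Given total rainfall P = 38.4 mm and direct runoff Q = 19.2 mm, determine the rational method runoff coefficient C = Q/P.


The runoff coefficient C = runoff depth / rainfall depth.
C = 19.2 / 38.4
  = 0.5.

0.5


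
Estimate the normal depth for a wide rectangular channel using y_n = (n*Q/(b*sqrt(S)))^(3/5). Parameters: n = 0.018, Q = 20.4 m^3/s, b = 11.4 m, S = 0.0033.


We use the wide-channel approximation y_n = (n*Q/(b*sqrt(S)))^(3/5).
sqrt(S) = sqrt(0.0033) = 0.057446.
Numerator: n*Q = 0.018 * 20.4 = 0.3672.
Denominator: b*sqrt(S) = 11.4 * 0.057446 = 0.654884.
arg = 0.5607.
y_n = 0.5607^(3/5) = 0.7067 m.

0.7067


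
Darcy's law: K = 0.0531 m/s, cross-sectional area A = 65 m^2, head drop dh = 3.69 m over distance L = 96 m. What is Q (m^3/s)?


Darcy's law: Q = K * A * i, where i = dh/L.
Hydraulic gradient i = 3.69 / 96 = 0.038437.
Q = 0.0531 * 65 * 0.038437
  = 0.1327 m^3/s.

0.1327


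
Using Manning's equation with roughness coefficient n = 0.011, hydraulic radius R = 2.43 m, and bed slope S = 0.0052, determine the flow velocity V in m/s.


Manning's equation gives V = (1/n) * R^(2/3) * S^(1/2).
First, compute R^(2/3) = 2.43^(2/3) = 1.8075.
Next, S^(1/2) = 0.0052^(1/2) = 0.072111.
Then 1/n = 1/0.011 = 90.91.
V = 90.91 * 1.8075 * 0.072111 = 11.8489 m/s.

11.8489


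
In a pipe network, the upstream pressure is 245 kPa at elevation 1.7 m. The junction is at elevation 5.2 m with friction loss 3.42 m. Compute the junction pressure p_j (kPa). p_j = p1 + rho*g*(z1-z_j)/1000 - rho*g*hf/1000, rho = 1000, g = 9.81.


Junction pressure: p_j = p1 + rho*g*(z1 - z_j)/1000 - rho*g*hf/1000.
Elevation term = 1000*9.81*(1.7 - 5.2)/1000 = -34.335 kPa.
Friction term = 1000*9.81*3.42/1000 = 33.55 kPa.
p_j = 245 + -34.335 - 33.55 = 177.11 kPa.

177.11


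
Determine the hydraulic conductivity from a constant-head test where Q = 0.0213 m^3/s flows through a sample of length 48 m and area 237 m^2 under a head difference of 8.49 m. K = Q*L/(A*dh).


From K = Q*L / (A*dh):
Numerator: Q*L = 0.0213 * 48 = 1.0224.
Denominator: A*dh = 237 * 8.49 = 2012.13.
K = 1.0224 / 2012.13 = 0.000508 m/s.

0.000508


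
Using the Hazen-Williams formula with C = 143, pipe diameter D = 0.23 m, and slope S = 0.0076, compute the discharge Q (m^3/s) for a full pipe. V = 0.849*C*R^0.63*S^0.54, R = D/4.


For a full circular pipe, R = D/4 = 0.23/4 = 0.0575 m.
V = 0.849 * 143 * 0.0575^0.63 * 0.0076^0.54
  = 0.849 * 143 * 0.165421 * 0.07172
  = 1.4404 m/s.
Pipe area A = pi*D^2/4 = pi*0.23^2/4 = 0.0415 m^2.
Q = A * V = 0.0415 * 1.4404 = 0.0598 m^3/s.

0.0598


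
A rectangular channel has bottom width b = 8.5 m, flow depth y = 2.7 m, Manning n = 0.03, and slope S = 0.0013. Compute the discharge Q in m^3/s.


For a rectangular channel, the cross-sectional area A = b * y = 8.5 * 2.7 = 22.95 m^2.
The wetted perimeter P = b + 2y = 8.5 + 2*2.7 = 13.9 m.
Hydraulic radius R = A/P = 22.95/13.9 = 1.6511 m.
Velocity V = (1/n)*R^(2/3)*S^(1/2) = (1/0.03)*1.6511^(2/3)*0.0013^(1/2) = 1.6789 m/s.
Discharge Q = A * V = 22.95 * 1.6789 = 38.531 m^3/s.

38.531


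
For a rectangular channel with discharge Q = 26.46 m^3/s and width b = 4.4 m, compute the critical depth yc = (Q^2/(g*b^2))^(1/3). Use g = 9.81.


Using yc = (Q^2 / (g * b^2))^(1/3):
Q^2 = 26.46^2 = 700.13.
g * b^2 = 9.81 * 4.4^2 = 9.81 * 19.36 = 189.92.
Q^2 / (g*b^2) = 700.13 / 189.92 = 3.6864.
yc = 3.6864^(1/3) = 1.5448 m.

1.5448


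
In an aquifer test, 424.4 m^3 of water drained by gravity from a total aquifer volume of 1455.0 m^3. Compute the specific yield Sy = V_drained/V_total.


Specific yield Sy = Volume drained / Total volume.
Sy = 424.4 / 1455.0
   = 0.2917.

0.2917


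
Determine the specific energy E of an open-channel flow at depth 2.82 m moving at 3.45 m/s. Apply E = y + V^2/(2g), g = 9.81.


Specific energy E = y + V^2/(2g).
Velocity head = V^2/(2g) = 3.45^2 / (2*9.81) = 11.9025 / 19.62 = 0.6067 m.
E = 2.82 + 0.6067 = 3.4267 m.

3.4267


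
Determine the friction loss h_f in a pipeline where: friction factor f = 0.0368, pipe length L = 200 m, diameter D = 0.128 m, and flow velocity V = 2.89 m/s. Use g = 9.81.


Darcy-Weisbach equation: h_f = f * (L/D) * V^2/(2g).
f * L/D = 0.0368 * 200/0.128 = 57.5.
V^2/(2g) = 2.89^2 / (2*9.81) = 8.3521 / 19.62 = 0.4257 m.
h_f = 57.5 * 0.4257 = 24.477 m.

24.477


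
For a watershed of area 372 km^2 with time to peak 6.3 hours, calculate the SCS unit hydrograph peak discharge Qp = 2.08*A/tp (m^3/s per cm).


SCS formula: Qp = 2.08 * A / tp.
Qp = 2.08 * 372 / 6.3
   = 773.76 / 6.3
   = 122.82 m^3/s per cm.

122.82


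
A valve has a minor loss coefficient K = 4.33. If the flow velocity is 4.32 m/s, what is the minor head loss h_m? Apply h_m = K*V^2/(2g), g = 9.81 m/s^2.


Minor loss formula: h_m = K * V^2/(2g).
V^2 = 4.32^2 = 18.6624.
V^2/(2g) = 18.6624 / 19.62 = 0.9512 m.
h_m = 4.33 * 0.9512 = 4.1187 m.

4.1187


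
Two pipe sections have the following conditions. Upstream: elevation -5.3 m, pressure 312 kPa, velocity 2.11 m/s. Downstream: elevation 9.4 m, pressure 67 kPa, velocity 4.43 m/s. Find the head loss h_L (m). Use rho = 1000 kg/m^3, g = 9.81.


Total head at each section: H = z + p/(rho*g) + V^2/(2g).
H1 = -5.3 + 312*1000/(1000*9.81) + 2.11^2/(2*9.81)
   = -5.3 + 31.804 + 0.2269
   = 26.731 m.
H2 = 9.4 + 67*1000/(1000*9.81) + 4.43^2/(2*9.81)
   = 9.4 + 6.83 + 1.0002
   = 17.23 m.
h_L = H1 - H2 = 26.731 - 17.23 = 9.501 m.

9.501


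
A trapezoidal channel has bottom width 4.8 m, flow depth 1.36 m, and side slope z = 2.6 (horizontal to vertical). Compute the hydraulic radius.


For a trapezoidal section with side slope z:
A = (b + z*y)*y = (4.8 + 2.6*1.36)*1.36 = 11.337 m^2.
P = b + 2*y*sqrt(1 + z^2) = 4.8 + 2*1.36*sqrt(1 + 2.6^2) = 12.377 m.
R = A/P = 11.337 / 12.377 = 0.916 m.

0.916


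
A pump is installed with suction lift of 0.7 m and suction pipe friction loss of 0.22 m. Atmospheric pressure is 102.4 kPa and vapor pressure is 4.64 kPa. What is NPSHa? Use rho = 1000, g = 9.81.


NPSHa = p_atm/(rho*g) - z_s - hf_s - p_vap/(rho*g).
p_atm/(rho*g) = 102.4*1000 / (1000*9.81) = 10.438 m.
p_vap/(rho*g) = 4.64*1000 / (1000*9.81) = 0.473 m.
NPSHa = 10.438 - 0.7 - 0.22 - 0.473
      = 9.05 m.

9.05


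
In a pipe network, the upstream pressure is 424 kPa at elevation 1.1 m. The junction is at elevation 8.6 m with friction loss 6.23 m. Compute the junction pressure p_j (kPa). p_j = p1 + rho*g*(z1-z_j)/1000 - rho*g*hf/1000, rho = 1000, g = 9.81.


Junction pressure: p_j = p1 + rho*g*(z1 - z_j)/1000 - rho*g*hf/1000.
Elevation term = 1000*9.81*(1.1 - 8.6)/1000 = -73.575 kPa.
Friction term = 1000*9.81*6.23/1000 = 61.116 kPa.
p_j = 424 + -73.575 - 61.116 = 289.31 kPa.

289.31


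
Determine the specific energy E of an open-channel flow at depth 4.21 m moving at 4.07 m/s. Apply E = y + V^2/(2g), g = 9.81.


Specific energy E = y + V^2/(2g).
Velocity head = V^2/(2g) = 4.07^2 / (2*9.81) = 16.5649 / 19.62 = 0.8443 m.
E = 4.21 + 0.8443 = 5.0543 m.

5.0543


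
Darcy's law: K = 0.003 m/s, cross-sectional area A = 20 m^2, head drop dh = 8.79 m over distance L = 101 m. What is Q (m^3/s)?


Darcy's law: Q = K * A * i, where i = dh/L.
Hydraulic gradient i = 8.79 / 101 = 0.08703.
Q = 0.003 * 20 * 0.08703
  = 0.0052 m^3/s.

0.0052


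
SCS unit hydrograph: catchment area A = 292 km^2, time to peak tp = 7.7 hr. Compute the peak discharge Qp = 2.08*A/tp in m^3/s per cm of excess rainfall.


SCS formula: Qp = 2.08 * A / tp.
Qp = 2.08 * 292 / 7.7
   = 607.36 / 7.7
   = 78.88 m^3/s per cm.

78.88


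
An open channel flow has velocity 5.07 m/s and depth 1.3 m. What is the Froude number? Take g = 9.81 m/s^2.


The Froude number is defined as Fr = V / sqrt(g*y).
g*y = 9.81 * 1.3 = 12.753.
sqrt(g*y) = sqrt(12.753) = 3.5711.
Fr = 5.07 / 3.5711 = 1.4197.

1.4197


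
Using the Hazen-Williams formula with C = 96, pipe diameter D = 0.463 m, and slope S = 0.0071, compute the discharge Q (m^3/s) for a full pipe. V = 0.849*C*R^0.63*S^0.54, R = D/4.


For a full circular pipe, R = D/4 = 0.463/4 = 0.1158 m.
V = 0.849 * 96 * 0.1158^0.63 * 0.0071^0.54
  = 0.849 * 96 * 0.25705 * 0.069132
  = 1.4484 m/s.
Pipe area A = pi*D^2/4 = pi*0.463^2/4 = 0.1684 m^2.
Q = A * V = 0.1684 * 1.4484 = 0.2439 m^3/s.

0.2439


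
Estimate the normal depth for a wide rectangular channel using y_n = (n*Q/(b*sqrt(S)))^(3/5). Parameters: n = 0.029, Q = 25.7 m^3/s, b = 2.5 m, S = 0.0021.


We use the wide-channel approximation y_n = (n*Q/(b*sqrt(S)))^(3/5).
sqrt(S) = sqrt(0.0021) = 0.045826.
Numerator: n*Q = 0.029 * 25.7 = 0.7453.
Denominator: b*sqrt(S) = 2.5 * 0.045826 = 0.114565.
arg = 6.5055.
y_n = 6.5055^(3/5) = 3.0759 m.

3.0759


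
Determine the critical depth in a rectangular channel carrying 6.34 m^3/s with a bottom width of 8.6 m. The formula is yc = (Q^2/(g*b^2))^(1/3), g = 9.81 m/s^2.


Using yc = (Q^2 / (g * b^2))^(1/3):
Q^2 = 6.34^2 = 40.2.
g * b^2 = 9.81 * 8.6^2 = 9.81 * 73.96 = 725.55.
Q^2 / (g*b^2) = 40.2 / 725.55 = 0.0554.
yc = 0.0554^(1/3) = 0.3812 m.

0.3812


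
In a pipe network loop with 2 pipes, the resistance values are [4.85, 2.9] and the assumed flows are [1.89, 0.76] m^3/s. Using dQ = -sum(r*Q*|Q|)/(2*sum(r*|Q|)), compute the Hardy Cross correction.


Numerator terms (r*Q*|Q|): 4.85*1.89*|1.89| = 17.3247; 2.9*0.76*|0.76| = 1.675.
Sum of numerator = 18.9997.
Denominator terms (r*|Q|): 4.85*|1.89| = 9.1665; 2.9*|0.76| = 2.204.
2 * sum of denominator = 2 * 11.3705 = 22.741.
dQ = -18.9997 / 22.741 = -0.8355 m^3/s.

-0.8355


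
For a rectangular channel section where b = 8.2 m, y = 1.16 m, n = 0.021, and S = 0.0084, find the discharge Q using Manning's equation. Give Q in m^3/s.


For a rectangular channel, the cross-sectional area A = b * y = 8.2 * 1.16 = 9.51 m^2.
The wetted perimeter P = b + 2y = 8.2 + 2*1.16 = 10.52 m.
Hydraulic radius R = A/P = 9.51/10.52 = 0.9042 m.
Velocity V = (1/n)*R^(2/3)*S^(1/2) = (1/0.021)*0.9042^(2/3)*0.0084^(1/2) = 4.0809 m/s.
Discharge Q = A * V = 9.51 * 4.0809 = 38.818 m^3/s.

38.818


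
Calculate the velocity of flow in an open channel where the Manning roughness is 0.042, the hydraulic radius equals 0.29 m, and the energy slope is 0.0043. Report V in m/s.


Manning's equation gives V = (1/n) * R^(2/3) * S^(1/2).
First, compute R^(2/3) = 0.29^(2/3) = 0.4381.
Next, S^(1/2) = 0.0043^(1/2) = 0.065574.
Then 1/n = 1/0.042 = 23.81.
V = 23.81 * 0.4381 * 0.065574 = 0.684 m/s.

0.684


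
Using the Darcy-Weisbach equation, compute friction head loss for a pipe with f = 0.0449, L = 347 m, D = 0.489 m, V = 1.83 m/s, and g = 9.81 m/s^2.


Darcy-Weisbach equation: h_f = f * (L/D) * V^2/(2g).
f * L/D = 0.0449 * 347/0.489 = 31.8616.
V^2/(2g) = 1.83^2 / (2*9.81) = 3.3489 / 19.62 = 0.1707 m.
h_f = 31.8616 * 0.1707 = 5.438 m.

5.438


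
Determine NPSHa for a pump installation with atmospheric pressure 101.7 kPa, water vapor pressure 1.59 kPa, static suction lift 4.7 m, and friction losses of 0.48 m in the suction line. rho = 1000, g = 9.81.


NPSHa = p_atm/(rho*g) - z_s - hf_s - p_vap/(rho*g).
p_atm/(rho*g) = 101.7*1000 / (1000*9.81) = 10.367 m.
p_vap/(rho*g) = 1.59*1000 / (1000*9.81) = 0.162 m.
NPSHa = 10.367 - 4.7 - 0.48 - 0.162
      = 5.02 m.

5.02


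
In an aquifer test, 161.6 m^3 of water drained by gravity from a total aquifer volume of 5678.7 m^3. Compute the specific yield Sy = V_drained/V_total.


Specific yield Sy = Volume drained / Total volume.
Sy = 161.6 / 5678.7
   = 0.0285.

0.0285


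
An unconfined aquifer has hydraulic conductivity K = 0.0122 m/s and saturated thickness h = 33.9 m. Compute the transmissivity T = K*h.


Transmissivity is defined as T = K * h.
T = 0.0122 * 33.9
  = 0.4136 m^2/s.

0.4136


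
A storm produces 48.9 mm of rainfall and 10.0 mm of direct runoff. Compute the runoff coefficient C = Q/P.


The runoff coefficient C = runoff depth / rainfall depth.
C = 10.0 / 48.9
  = 0.2045.

0.2045


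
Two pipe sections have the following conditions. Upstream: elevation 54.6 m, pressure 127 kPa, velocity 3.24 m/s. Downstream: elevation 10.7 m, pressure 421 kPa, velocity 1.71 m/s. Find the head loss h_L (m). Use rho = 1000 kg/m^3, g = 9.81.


Total head at each section: H = z + p/(rho*g) + V^2/(2g).
H1 = 54.6 + 127*1000/(1000*9.81) + 3.24^2/(2*9.81)
   = 54.6 + 12.946 + 0.535
   = 68.081 m.
H2 = 10.7 + 421*1000/(1000*9.81) + 1.71^2/(2*9.81)
   = 10.7 + 42.915 + 0.149
   = 53.764 m.
h_L = H1 - H2 = 68.081 - 53.764 = 14.317 m.

14.317


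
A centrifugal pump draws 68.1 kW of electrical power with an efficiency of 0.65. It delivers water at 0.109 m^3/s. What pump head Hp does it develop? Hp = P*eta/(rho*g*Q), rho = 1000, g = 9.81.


Pump head formula: Hp = P * eta / (rho * g * Q).
Numerator: P * eta = 68.1 * 1000 * 0.65 = 44265.0 W.
Denominator: rho * g * Q = 1000 * 9.81 * 0.109 = 1069.29.
Hp = 44265.0 / 1069.29 = 41.4 m.

41.4


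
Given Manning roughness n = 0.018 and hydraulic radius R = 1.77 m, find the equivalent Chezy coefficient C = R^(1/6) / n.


The Chezy coefficient relates to Manning's n through C = R^(1/6) / n.
R^(1/6) = 1.77^(1/6) = 1.099838.
C = 1.099838 / 0.018 = 61.1 m^(1/2)/s.

61.1


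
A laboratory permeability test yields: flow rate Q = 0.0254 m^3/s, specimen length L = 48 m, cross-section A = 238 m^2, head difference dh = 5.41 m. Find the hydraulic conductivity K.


From K = Q*L / (A*dh):
Numerator: Q*L = 0.0254 * 48 = 1.2192.
Denominator: A*dh = 238 * 5.41 = 1287.58.
K = 1.2192 / 1287.58 = 0.000947 m/s.

0.000947


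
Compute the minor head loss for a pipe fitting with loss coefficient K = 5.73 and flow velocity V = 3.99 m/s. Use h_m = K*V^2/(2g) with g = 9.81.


Minor loss formula: h_m = K * V^2/(2g).
V^2 = 3.99^2 = 15.9201.
V^2/(2g) = 15.9201 / 19.62 = 0.8114 m.
h_m = 5.73 * 0.8114 = 4.6494 m.

4.6494


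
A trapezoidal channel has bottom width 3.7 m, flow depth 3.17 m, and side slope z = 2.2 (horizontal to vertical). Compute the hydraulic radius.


For a trapezoidal section with side slope z:
A = (b + z*y)*y = (3.7 + 2.2*3.17)*3.17 = 33.837 m^2.
P = b + 2*y*sqrt(1 + z^2) = 3.7 + 2*3.17*sqrt(1 + 2.2^2) = 19.021 m.
R = A/P = 33.837 / 19.021 = 1.7789 m.

1.7789


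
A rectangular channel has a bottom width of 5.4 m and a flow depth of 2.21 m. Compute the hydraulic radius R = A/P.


For a rectangular section:
Flow area A = b * y = 5.4 * 2.21 = 11.93 m^2.
Wetted perimeter P = b + 2y = 5.4 + 2*2.21 = 9.82 m.
Hydraulic radius R = A/P = 11.93 / 9.82 = 1.2153 m.

1.2153


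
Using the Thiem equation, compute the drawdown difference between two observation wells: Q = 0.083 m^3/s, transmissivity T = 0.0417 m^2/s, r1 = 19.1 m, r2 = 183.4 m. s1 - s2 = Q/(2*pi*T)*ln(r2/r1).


Thiem equation: s1 - s2 = Q/(2*pi*T) * ln(r2/r1).
ln(r2/r1) = ln(183.4/19.1) = 2.262.
Q/(2*pi*T) = 0.083 / (2*pi*0.0417) = 0.083 / 0.262 = 0.3168.
s1 - s2 = 0.3168 * 2.262 = 0.7166 m.

0.7166


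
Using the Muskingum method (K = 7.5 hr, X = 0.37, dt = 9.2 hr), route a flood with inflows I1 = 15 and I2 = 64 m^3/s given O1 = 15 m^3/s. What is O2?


Muskingum coefficients:
denom = 2*K*(1-X) + dt = 2*7.5*(1-0.37) + 9.2 = 18.65.
C0 = (dt - 2*K*X)/denom = (9.2 - 2*7.5*0.37)/18.65 = 0.1957.
C1 = (dt + 2*K*X)/denom = (9.2 + 2*7.5*0.37)/18.65 = 0.7909.
C2 = (2*K*(1-X) - dt)/denom = 0.0134.
O2 = C0*I2 + C1*I1 + C2*O1
   = 0.1957*64 + 0.7909*15 + 0.0134*15
   = 24.59 m^3/s.

24.59


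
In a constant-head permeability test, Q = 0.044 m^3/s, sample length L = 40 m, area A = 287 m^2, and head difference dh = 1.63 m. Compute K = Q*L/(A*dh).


From K = Q*L / (A*dh):
Numerator: Q*L = 0.044 * 40 = 1.76.
Denominator: A*dh = 287 * 1.63 = 467.81.
K = 1.76 / 467.81 = 0.003762 m/s.

0.003762


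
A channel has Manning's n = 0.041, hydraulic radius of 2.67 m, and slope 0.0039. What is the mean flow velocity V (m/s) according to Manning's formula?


Manning's equation gives V = (1/n) * R^(2/3) * S^(1/2).
First, compute R^(2/3) = 2.67^(2/3) = 1.9246.
Next, S^(1/2) = 0.0039^(1/2) = 0.06245.
Then 1/n = 1/0.041 = 24.39.
V = 24.39 * 1.9246 * 0.06245 = 2.9315 m/s.

2.9315


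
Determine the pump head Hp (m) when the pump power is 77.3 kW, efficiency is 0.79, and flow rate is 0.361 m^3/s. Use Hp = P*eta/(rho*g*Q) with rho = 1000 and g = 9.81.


Pump head formula: Hp = P * eta / (rho * g * Q).
Numerator: P * eta = 77.3 * 1000 * 0.79 = 61067.0 W.
Denominator: rho * g * Q = 1000 * 9.81 * 0.361 = 3541.41.
Hp = 61067.0 / 3541.41 = 17.24 m.

17.24


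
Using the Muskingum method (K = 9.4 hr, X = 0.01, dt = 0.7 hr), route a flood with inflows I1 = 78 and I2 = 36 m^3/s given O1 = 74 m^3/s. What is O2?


Muskingum coefficients:
denom = 2*K*(1-X) + dt = 2*9.4*(1-0.01) + 0.7 = 19.312.
C0 = (dt - 2*K*X)/denom = (0.7 - 2*9.4*0.01)/19.312 = 0.0265.
C1 = (dt + 2*K*X)/denom = (0.7 + 2*9.4*0.01)/19.312 = 0.046.
C2 = (2*K*(1-X) - dt)/denom = 0.9275.
O2 = C0*I2 + C1*I1 + C2*O1
   = 0.0265*36 + 0.046*78 + 0.9275*74
   = 73.18 m^3/s.

73.18


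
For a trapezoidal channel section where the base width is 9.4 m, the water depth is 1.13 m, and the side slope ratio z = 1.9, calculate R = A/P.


For a trapezoidal section with side slope z:
A = (b + z*y)*y = (9.4 + 1.9*1.13)*1.13 = 13.048 m^2.
P = b + 2*y*sqrt(1 + z^2) = 9.4 + 2*1.13*sqrt(1 + 1.9^2) = 14.252 m.
R = A/P = 13.048 / 14.252 = 0.9155 m.

0.9155


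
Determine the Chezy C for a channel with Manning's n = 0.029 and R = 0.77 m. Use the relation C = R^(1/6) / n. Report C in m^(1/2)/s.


The Chezy coefficient relates to Manning's n through C = R^(1/6) / n.
R^(1/6) = 0.77^(1/6) = 0.957374.
C = 0.957374 / 0.029 = 33.01 m^(1/2)/s.

33.01


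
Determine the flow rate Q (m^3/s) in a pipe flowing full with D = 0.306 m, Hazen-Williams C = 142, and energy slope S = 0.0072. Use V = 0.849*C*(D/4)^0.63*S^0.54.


For a full circular pipe, R = D/4 = 0.306/4 = 0.0765 m.
V = 0.849 * 142 * 0.0765^0.63 * 0.0072^0.54
  = 0.849 * 142 * 0.198019 * 0.069656
  = 1.6629 m/s.
Pipe area A = pi*D^2/4 = pi*0.306^2/4 = 0.0735 m^2.
Q = A * V = 0.0735 * 1.6629 = 0.1223 m^3/s.

0.1223


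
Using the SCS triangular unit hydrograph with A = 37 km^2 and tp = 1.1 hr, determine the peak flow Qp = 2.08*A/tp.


SCS formula: Qp = 2.08 * A / tp.
Qp = 2.08 * 37 / 1.1
   = 76.96 / 1.1
   = 69.96 m^3/s per cm.

69.96


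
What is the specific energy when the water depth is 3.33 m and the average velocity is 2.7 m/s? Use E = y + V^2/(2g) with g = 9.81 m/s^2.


Specific energy E = y + V^2/(2g).
Velocity head = V^2/(2g) = 2.7^2 / (2*9.81) = 7.29 / 19.62 = 0.3716 m.
E = 3.33 + 0.3716 = 3.7016 m.

3.7016


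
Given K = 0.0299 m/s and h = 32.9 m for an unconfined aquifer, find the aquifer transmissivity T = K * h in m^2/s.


Transmissivity is defined as T = K * h.
T = 0.0299 * 32.9
  = 0.9837 m^2/s.

0.9837


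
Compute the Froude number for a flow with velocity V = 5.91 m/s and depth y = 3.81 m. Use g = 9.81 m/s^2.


The Froude number is defined as Fr = V / sqrt(g*y).
g*y = 9.81 * 3.81 = 37.3761.
sqrt(g*y) = sqrt(37.3761) = 6.1136.
Fr = 5.91 / 6.1136 = 0.9667.

0.9667


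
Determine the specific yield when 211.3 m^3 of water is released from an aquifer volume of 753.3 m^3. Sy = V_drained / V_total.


Specific yield Sy = Volume drained / Total volume.
Sy = 211.3 / 753.3
   = 0.2805.

0.2805


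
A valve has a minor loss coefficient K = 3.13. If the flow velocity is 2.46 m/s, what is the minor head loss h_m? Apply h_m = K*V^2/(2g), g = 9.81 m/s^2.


Minor loss formula: h_m = K * V^2/(2g).
V^2 = 2.46^2 = 6.0516.
V^2/(2g) = 6.0516 / 19.62 = 0.3084 m.
h_m = 3.13 * 0.3084 = 0.9654 m.

0.9654


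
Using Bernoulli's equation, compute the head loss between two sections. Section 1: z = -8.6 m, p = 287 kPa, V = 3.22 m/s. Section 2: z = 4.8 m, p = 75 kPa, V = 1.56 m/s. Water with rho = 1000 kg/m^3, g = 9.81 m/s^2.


Total head at each section: H = z + p/(rho*g) + V^2/(2g).
H1 = -8.6 + 287*1000/(1000*9.81) + 3.22^2/(2*9.81)
   = -8.6 + 29.256 + 0.5285
   = 21.184 m.
H2 = 4.8 + 75*1000/(1000*9.81) + 1.56^2/(2*9.81)
   = 4.8 + 7.645 + 0.124
   = 12.569 m.
h_L = H1 - H2 = 21.184 - 12.569 = 8.615 m.

8.615


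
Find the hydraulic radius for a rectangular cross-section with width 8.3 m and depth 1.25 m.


For a rectangular section:
Flow area A = b * y = 8.3 * 1.25 = 10.38 m^2.
Wetted perimeter P = b + 2y = 8.3 + 2*1.25 = 10.8 m.
Hydraulic radius R = A/P = 10.38 / 10.8 = 0.9606 m.

0.9606


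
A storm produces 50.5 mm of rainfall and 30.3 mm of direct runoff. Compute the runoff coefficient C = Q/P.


The runoff coefficient C = runoff depth / rainfall depth.
C = 30.3 / 50.5
  = 0.6.

0.6


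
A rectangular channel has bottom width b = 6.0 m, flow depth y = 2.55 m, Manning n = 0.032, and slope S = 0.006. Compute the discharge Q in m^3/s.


For a rectangular channel, the cross-sectional area A = b * y = 6.0 * 2.55 = 15.3 m^2.
The wetted perimeter P = b + 2y = 6.0 + 2*2.55 = 11.1 m.
Hydraulic radius R = A/P = 15.3/11.1 = 1.3784 m.
Velocity V = (1/n)*R^(2/3)*S^(1/2) = (1/0.032)*1.3784^(2/3)*0.006^(1/2) = 2.998 m/s.
Discharge Q = A * V = 15.3 * 2.998 = 45.87 m^3/s.

45.87


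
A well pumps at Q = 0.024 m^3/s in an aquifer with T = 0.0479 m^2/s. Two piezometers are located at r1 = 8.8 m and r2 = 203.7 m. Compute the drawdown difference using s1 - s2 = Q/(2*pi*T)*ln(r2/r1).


Thiem equation: s1 - s2 = Q/(2*pi*T) * ln(r2/r1).
ln(r2/r1) = ln(203.7/8.8) = 3.1419.
Q/(2*pi*T) = 0.024 / (2*pi*0.0479) = 0.024 / 0.301 = 0.0797.
s1 - s2 = 0.0797 * 3.1419 = 0.2505 m.

0.2505


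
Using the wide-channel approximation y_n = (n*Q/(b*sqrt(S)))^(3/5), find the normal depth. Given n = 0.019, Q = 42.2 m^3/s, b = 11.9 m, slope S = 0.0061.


We use the wide-channel approximation y_n = (n*Q/(b*sqrt(S)))^(3/5).
sqrt(S) = sqrt(0.0061) = 0.078102.
Numerator: n*Q = 0.019 * 42.2 = 0.8018.
Denominator: b*sqrt(S) = 11.9 * 0.078102 = 0.929414.
arg = 0.8627.
y_n = 0.8627^(3/5) = 0.9152 m.

0.9152


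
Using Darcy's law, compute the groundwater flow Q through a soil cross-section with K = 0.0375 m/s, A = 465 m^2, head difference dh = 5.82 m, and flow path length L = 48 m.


Darcy's law: Q = K * A * i, where i = dh/L.
Hydraulic gradient i = 5.82 / 48 = 0.12125.
Q = 0.0375 * 465 * 0.12125
  = 2.1143 m^3/s.

2.1143


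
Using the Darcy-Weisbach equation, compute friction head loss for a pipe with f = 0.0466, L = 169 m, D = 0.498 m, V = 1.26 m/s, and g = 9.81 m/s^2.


Darcy-Weisbach equation: h_f = f * (L/D) * V^2/(2g).
f * L/D = 0.0466 * 169/0.498 = 15.8141.
V^2/(2g) = 1.26^2 / (2*9.81) = 1.5876 / 19.62 = 0.0809 m.
h_f = 15.8141 * 0.0809 = 1.28 m.

1.28


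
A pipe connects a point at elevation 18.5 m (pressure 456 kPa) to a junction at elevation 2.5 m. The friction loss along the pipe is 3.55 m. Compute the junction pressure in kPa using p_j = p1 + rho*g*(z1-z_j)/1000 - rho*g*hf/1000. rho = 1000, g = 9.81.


Junction pressure: p_j = p1 + rho*g*(z1 - z_j)/1000 - rho*g*hf/1000.
Elevation term = 1000*9.81*(18.5 - 2.5)/1000 = 156.96 kPa.
Friction term = 1000*9.81*3.55/1000 = 34.825 kPa.
p_j = 456 + 156.96 - 34.825 = 578.13 kPa.

578.13


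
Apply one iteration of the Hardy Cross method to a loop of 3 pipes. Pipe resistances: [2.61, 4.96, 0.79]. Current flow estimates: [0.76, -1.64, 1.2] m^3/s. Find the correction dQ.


Numerator terms (r*Q*|Q|): 2.61*0.76*|0.76| = 1.5075; 4.96*-1.64*|-1.64| = -13.3404; 0.79*1.2*|1.2| = 1.1376.
Sum of numerator = -10.6953.
Denominator terms (r*|Q|): 2.61*|0.76| = 1.9836; 4.96*|-1.64| = 8.1344; 0.79*|1.2| = 0.948.
2 * sum of denominator = 2 * 11.066 = 22.132.
dQ = --10.6953 / 22.132 = 0.4832 m^3/s.

0.4832


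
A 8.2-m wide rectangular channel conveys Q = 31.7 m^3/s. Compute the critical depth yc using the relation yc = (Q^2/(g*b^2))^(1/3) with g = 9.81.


Using yc = (Q^2 / (g * b^2))^(1/3):
Q^2 = 31.7^2 = 1004.89.
g * b^2 = 9.81 * 8.2^2 = 9.81 * 67.24 = 659.62.
Q^2 / (g*b^2) = 1004.89 / 659.62 = 1.5234.
yc = 1.5234^(1/3) = 1.1506 m.

1.1506


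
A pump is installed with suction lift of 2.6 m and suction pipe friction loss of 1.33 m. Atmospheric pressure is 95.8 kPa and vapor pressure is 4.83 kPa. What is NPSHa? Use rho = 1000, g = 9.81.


NPSHa = p_atm/(rho*g) - z_s - hf_s - p_vap/(rho*g).
p_atm/(rho*g) = 95.8*1000 / (1000*9.81) = 9.766 m.
p_vap/(rho*g) = 4.83*1000 / (1000*9.81) = 0.492 m.
NPSHa = 9.766 - 2.6 - 1.33 - 0.492
      = 5.34 m.

5.34


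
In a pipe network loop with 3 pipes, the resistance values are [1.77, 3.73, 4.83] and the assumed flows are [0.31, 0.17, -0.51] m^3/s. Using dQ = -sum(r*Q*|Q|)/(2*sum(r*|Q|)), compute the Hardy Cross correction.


Numerator terms (r*Q*|Q|): 1.77*0.31*|0.31| = 0.1701; 3.73*0.17*|0.17| = 0.1078; 4.83*-0.51*|-0.51| = -1.2563.
Sum of numerator = -0.9784.
Denominator terms (r*|Q|): 1.77*|0.31| = 0.5487; 3.73*|0.17| = 0.6341; 4.83*|-0.51| = 2.4633.
2 * sum of denominator = 2 * 3.6461 = 7.2922.
dQ = --0.9784 / 7.2922 = 0.1342 m^3/s.

0.1342


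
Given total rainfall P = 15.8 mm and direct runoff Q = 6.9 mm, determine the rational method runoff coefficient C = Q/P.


The runoff coefficient C = runoff depth / rainfall depth.
C = 6.9 / 15.8
  = 0.4367.

0.4367


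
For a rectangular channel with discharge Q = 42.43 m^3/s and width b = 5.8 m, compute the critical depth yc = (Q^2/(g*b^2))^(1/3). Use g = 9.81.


Using yc = (Q^2 / (g * b^2))^(1/3):
Q^2 = 42.43^2 = 1800.3.
g * b^2 = 9.81 * 5.8^2 = 9.81 * 33.64 = 330.01.
Q^2 / (g*b^2) = 1800.3 / 330.01 = 5.4553.
yc = 5.4553^(1/3) = 1.7604 m.

1.7604


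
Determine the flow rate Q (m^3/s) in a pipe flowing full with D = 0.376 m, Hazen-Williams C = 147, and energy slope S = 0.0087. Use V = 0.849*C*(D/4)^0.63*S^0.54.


For a full circular pipe, R = D/4 = 0.376/4 = 0.094 m.
V = 0.849 * 147 * 0.094^0.63 * 0.0087^0.54
  = 0.849 * 147 * 0.225461 * 0.077151
  = 2.1709 m/s.
Pipe area A = pi*D^2/4 = pi*0.376^2/4 = 0.111 m^2.
Q = A * V = 0.111 * 2.1709 = 0.241 m^3/s.

0.241


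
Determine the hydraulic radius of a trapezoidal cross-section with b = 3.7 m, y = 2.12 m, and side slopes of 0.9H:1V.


For a trapezoidal section with side slope z:
A = (b + z*y)*y = (3.7 + 0.9*2.12)*2.12 = 11.889 m^2.
P = b + 2*y*sqrt(1 + z^2) = 3.7 + 2*2.12*sqrt(1 + 0.9^2) = 9.404 m.
R = A/P = 11.889 / 9.404 = 1.2642 m.

1.2642


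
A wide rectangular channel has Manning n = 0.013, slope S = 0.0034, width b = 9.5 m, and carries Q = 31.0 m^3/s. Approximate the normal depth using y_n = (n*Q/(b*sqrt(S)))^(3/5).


We use the wide-channel approximation y_n = (n*Q/(b*sqrt(S)))^(3/5).
sqrt(S) = sqrt(0.0034) = 0.05831.
Numerator: n*Q = 0.013 * 31.0 = 0.403.
Denominator: b*sqrt(S) = 9.5 * 0.05831 = 0.553945.
arg = 0.7275.
y_n = 0.7275^(3/5) = 0.8262 m.

0.8262


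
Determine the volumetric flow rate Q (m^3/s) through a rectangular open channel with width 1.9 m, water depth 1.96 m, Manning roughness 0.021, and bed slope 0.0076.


For a rectangular channel, the cross-sectional area A = b * y = 1.9 * 1.96 = 3.72 m^2.
The wetted perimeter P = b + 2y = 1.9 + 2*1.96 = 5.82 m.
Hydraulic radius R = A/P = 3.72/5.82 = 0.6399 m.
Velocity V = (1/n)*R^(2/3)*S^(1/2) = (1/0.021)*0.6399^(2/3)*0.0076^(1/2) = 3.0826 m/s.
Discharge Q = A * V = 3.72 * 3.0826 = 11.479 m^3/s.

11.479


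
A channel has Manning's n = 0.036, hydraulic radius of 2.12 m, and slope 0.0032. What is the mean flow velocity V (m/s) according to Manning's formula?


Manning's equation gives V = (1/n) * R^(2/3) * S^(1/2).
First, compute R^(2/3) = 2.12^(2/3) = 1.6503.
Next, S^(1/2) = 0.0032^(1/2) = 0.056569.
Then 1/n = 1/0.036 = 27.78.
V = 27.78 * 1.6503 * 0.056569 = 2.5932 m/s.

2.5932


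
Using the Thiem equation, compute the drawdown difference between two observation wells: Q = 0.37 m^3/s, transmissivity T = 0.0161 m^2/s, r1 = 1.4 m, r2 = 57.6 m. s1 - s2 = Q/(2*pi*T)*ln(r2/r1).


Thiem equation: s1 - s2 = Q/(2*pi*T) * ln(r2/r1).
ln(r2/r1) = ln(57.6/1.4) = 3.7171.
Q/(2*pi*T) = 0.37 / (2*pi*0.0161) = 0.37 / 0.1012 = 3.6576.
s1 - s2 = 3.6576 * 3.7171 = 13.5955 m.

13.5955


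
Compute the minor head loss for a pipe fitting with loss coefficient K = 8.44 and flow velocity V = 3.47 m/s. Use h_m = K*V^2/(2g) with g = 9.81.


Minor loss formula: h_m = K * V^2/(2g).
V^2 = 3.47^2 = 12.0409.
V^2/(2g) = 12.0409 / 19.62 = 0.6137 m.
h_m = 8.44 * 0.6137 = 5.1797 m.

5.1797


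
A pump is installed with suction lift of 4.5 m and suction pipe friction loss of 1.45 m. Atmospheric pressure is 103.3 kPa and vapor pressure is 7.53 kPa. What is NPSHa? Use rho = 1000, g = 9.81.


NPSHa = p_atm/(rho*g) - z_s - hf_s - p_vap/(rho*g).
p_atm/(rho*g) = 103.3*1000 / (1000*9.81) = 10.53 m.
p_vap/(rho*g) = 7.53*1000 / (1000*9.81) = 0.768 m.
NPSHa = 10.53 - 4.5 - 1.45 - 0.768
      = 3.81 m.

3.81


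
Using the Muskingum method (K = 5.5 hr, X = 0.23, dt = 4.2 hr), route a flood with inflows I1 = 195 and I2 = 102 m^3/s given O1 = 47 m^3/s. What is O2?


Muskingum coefficients:
denom = 2*K*(1-X) + dt = 2*5.5*(1-0.23) + 4.2 = 12.67.
C0 = (dt - 2*K*X)/denom = (4.2 - 2*5.5*0.23)/12.67 = 0.1318.
C1 = (dt + 2*K*X)/denom = (4.2 + 2*5.5*0.23)/12.67 = 0.5312.
C2 = (2*K*(1-X) - dt)/denom = 0.337.
O2 = C0*I2 + C1*I1 + C2*O1
   = 0.1318*102 + 0.5312*195 + 0.337*47
   = 132.86 m^3/s.

132.86


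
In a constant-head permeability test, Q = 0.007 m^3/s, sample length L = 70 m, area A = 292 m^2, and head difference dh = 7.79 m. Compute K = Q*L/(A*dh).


From K = Q*L / (A*dh):
Numerator: Q*L = 0.007 * 70 = 0.49.
Denominator: A*dh = 292 * 7.79 = 2274.68.
K = 0.49 / 2274.68 = 0.000215 m/s.

0.000215


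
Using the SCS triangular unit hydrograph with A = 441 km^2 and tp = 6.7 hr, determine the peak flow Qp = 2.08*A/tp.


SCS formula: Qp = 2.08 * A / tp.
Qp = 2.08 * 441 / 6.7
   = 917.28 / 6.7
   = 136.91 m^3/s per cm.

136.91


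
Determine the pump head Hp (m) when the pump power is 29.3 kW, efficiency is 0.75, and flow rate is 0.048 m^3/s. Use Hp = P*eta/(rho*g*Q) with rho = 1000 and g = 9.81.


Pump head formula: Hp = P * eta / (rho * g * Q).
Numerator: P * eta = 29.3 * 1000 * 0.75 = 21975.0 W.
Denominator: rho * g * Q = 1000 * 9.81 * 0.048 = 470.88.
Hp = 21975.0 / 470.88 = 46.67 m.

46.67


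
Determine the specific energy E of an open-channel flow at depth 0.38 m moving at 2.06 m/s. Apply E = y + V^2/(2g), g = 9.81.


Specific energy E = y + V^2/(2g).
Velocity head = V^2/(2g) = 2.06^2 / (2*9.81) = 4.2436 / 19.62 = 0.2163 m.
E = 0.38 + 0.2163 = 0.5963 m.

0.5963


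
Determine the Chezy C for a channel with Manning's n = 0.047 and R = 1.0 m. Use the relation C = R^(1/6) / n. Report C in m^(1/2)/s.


The Chezy coefficient relates to Manning's n through C = R^(1/6) / n.
R^(1/6) = 1.0^(1/6) = 1.0.
C = 1.0 / 0.047 = 21.28 m^(1/2)/s.

21.28


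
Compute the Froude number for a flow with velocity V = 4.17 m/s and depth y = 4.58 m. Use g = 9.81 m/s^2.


The Froude number is defined as Fr = V / sqrt(g*y).
g*y = 9.81 * 4.58 = 44.9298.
sqrt(g*y) = sqrt(44.9298) = 6.703.
Fr = 4.17 / 6.703 = 0.6221.

0.6221
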